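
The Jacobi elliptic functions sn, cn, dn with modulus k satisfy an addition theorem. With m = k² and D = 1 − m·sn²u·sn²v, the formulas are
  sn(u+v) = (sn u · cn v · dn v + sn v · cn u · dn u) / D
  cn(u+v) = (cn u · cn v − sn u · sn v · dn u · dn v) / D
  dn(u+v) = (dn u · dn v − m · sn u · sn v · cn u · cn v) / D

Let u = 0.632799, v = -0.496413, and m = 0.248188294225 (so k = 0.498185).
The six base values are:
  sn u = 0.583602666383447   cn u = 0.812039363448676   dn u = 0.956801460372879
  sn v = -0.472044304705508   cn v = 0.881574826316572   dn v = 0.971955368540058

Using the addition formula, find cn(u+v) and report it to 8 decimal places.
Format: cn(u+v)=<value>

cn(u+v)=0.99072804

m = k² = 0.248188294225
D = 1 − m·sn²u·sn²v = 0.9811643178392536
cn(u+v) = (cn u·cn v − sn u·sn v·dn u·dn v)/D = 0.9720670051319567/0.9811643178392536 = 0.990728043670268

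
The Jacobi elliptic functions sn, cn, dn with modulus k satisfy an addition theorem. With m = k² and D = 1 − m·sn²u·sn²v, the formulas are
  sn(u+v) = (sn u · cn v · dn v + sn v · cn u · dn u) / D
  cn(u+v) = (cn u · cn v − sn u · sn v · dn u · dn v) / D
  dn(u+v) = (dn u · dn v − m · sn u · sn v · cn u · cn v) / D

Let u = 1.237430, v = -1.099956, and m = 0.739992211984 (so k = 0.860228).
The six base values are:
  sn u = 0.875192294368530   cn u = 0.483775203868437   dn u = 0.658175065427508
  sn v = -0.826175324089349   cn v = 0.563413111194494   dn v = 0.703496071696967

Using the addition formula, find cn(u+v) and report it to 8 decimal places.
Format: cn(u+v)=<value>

m = k² = 0.739992211984
D = 1 − m·sn²u·sn²v = 0.6131179695007577
cn(u+v) = (cn u·cn v − sn u·sn v·dn u·dn v)/D = 0.6073601719446456/0.6131179695007577 = 0.9906089890648605

cn(u+v)=0.99060899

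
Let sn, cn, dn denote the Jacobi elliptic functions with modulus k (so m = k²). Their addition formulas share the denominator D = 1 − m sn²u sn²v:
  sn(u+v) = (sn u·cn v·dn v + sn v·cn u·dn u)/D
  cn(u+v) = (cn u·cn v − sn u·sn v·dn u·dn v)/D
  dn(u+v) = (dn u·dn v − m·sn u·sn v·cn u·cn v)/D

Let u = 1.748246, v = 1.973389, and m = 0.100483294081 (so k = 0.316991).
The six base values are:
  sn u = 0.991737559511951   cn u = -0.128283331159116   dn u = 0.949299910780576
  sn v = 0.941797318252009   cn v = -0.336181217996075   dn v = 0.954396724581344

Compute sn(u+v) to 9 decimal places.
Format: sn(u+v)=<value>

m = k² = 0.100483294081
D = 1 − m·sn²u·sn²v = 0.9123398346676668
sn(u+v) = (sn u·cn v·dn v + sn v·cn u·dn u)/D = -0.4328907169892663/0.9123398346676668 = -0.4744840689181934

sn(u+v)=-0.474484069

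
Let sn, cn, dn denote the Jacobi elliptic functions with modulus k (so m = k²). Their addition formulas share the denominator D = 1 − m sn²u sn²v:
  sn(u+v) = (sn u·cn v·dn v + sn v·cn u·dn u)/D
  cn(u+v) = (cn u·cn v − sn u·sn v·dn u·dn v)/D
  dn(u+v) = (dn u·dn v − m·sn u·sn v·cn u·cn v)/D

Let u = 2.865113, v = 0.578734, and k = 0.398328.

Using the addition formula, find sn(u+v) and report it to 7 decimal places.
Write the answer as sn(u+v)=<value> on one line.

sn(u+v)=-0.1642547

sn u = 0.4002660500151936, cn u = -0.9163989792689833, dn u = 0.9872080769390345
sn v = 0.542953366074491, cn v = 0.8397628488260121, dn v = 0.9763328125760552
m = k² = 0.158665195584
D = 1 − m·sn²u·sn²v = 0.9925061630056086
sn(u+v) = (sn u·cn v·dn v + sn v·cn u·dn u)/D = -0.163023795926895/0.9925061630056086 = -0.1642546938280058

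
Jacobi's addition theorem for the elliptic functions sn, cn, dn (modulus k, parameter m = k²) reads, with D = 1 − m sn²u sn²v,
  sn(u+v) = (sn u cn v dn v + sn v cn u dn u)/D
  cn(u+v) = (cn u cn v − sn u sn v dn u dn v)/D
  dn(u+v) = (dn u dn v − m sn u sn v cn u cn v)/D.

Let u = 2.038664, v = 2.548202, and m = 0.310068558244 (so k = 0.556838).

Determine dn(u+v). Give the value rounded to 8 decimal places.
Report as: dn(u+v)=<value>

sn u = 0.9647754366919532, cn u = -0.263074812089358, dn u = 0.8434398479759675
sn v = 0.7580983991374583, cn v = -0.6521401821887859, dn v = 0.906531583571805
m = k² = 0.310068558244
D = 1 − m·sn²u·sn²v = 0.8341324749598613
dn(u+v) = (dn u·dn v − m·sn u·sn v·cn u·cn v)/D = 0.7256976790348646/0.8341324749598613 = 0.8700029081948708

dn(u+v)=0.87000291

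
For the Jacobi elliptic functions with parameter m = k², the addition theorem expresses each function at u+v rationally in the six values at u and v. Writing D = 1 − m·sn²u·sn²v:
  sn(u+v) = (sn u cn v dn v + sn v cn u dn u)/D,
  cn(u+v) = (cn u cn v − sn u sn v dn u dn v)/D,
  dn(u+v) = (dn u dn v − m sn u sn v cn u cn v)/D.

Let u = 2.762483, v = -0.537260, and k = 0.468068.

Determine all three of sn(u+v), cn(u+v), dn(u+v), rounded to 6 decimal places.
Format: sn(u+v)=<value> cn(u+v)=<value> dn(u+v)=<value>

sn u = 0.5394221391788624, cn u = -0.8420354836725707, dn u = 0.9676004845394205
sn v = -0.5071961796504052, cn v = 0.8618306303143524, dn v = 0.9714114201933695
m = k² = 0.219087652624
D = 1 − m·sn²u·sn²v = 0.9836006217304341
sn(u+v) = (sn u·cn v·dn v + sn v·cn u·dn u)/D = 0.8648400491563703/0.9836006217304341 = 0.8792593559313432
cn(u+v) = (cn u·cn v − sn u·sn v·dn u·dn v)/D = -0.4685316130675748/0.9836006217304341 = -0.4763433478145774
dn(u+v) = (dn u·dn v − m·sn u·sn v·cn u·cn v)/D = 0.8964395927275994/0.9836006217304341 = 0.9113857524312118

sn(u+v)=0.879259 cn(u+v)=-0.476343 dn(u+v)=0.911386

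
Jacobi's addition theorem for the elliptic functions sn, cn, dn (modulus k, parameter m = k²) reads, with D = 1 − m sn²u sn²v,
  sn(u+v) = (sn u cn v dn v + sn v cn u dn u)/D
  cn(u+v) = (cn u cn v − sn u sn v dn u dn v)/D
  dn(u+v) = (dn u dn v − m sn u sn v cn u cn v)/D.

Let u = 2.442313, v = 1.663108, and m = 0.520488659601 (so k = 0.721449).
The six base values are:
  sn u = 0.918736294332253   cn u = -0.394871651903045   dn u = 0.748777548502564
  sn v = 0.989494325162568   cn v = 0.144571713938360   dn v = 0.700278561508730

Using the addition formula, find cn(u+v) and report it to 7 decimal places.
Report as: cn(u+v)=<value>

m = k² = 0.520488659601
D = 1 − m·sn²u·sn²v = 0.5698502905157497
cn(u+v) = (cn u·cn v − sn u·sn v·dn u·dn v)/D = -0.5337682543169614/0.5698502905157497 = -0.9366815516297592

cn(u+v)=-0.9366816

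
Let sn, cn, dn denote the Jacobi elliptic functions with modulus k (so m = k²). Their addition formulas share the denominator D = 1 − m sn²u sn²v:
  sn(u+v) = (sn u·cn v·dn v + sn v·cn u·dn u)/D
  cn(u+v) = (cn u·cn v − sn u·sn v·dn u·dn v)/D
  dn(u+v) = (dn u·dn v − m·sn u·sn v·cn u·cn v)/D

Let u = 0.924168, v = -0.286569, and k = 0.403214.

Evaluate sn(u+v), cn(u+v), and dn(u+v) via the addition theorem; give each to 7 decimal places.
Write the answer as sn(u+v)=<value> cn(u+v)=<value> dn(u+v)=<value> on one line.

sn(u+v)=0.5900649 cn(u+v)=0.8073558 dn(u+v)=0.9712842

sn u = 0.7871626735994681, cn u = 0.6167454298912455, dn u = 0.9482934184386022
sn v = -0.282061418732469, cn v = 0.9593963498276543, dn v = 0.9935115670993301
m = k² = 0.162581529796
D = 1 − m·sn²u·sn²v = 0.9919852946262343
sn(u+v) = (sn u·cn v·dn v + sn v·cn u·dn u)/D = 0.5853357154636627/0.9919852946262343 = 0.5900649118838084
cn(u+v) = (cn u·cn v − sn u·sn v·dn u·dn v)/D = 0.8008850884848207/0.9919852946262343 = 0.8073558074130348
dn(u+v) = (dn u·dn v − m·sn u·sn v·cn u·cn v)/D = 0.9634996016969337/0.9919852946262343 = 0.9712841580579744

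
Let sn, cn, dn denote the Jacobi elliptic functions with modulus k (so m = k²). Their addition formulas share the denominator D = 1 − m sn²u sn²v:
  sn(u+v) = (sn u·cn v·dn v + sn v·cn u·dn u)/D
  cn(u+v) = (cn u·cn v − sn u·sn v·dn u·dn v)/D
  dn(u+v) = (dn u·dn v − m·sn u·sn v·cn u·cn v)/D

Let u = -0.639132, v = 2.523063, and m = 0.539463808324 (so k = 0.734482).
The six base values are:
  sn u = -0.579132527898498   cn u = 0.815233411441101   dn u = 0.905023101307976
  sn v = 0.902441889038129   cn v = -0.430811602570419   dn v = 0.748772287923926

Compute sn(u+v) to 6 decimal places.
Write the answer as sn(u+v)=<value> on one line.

m = k² = 0.539463808324
D = 1 − m·sn²u·sn²v = 0.8526477666127169
sn(u+v) = (sn u·cn v·dn v + sn v·cn u·dn u)/D = 0.8526426502328822/0.8526477666127169 = 0.9999939994215255

sn(u+v)=0.999994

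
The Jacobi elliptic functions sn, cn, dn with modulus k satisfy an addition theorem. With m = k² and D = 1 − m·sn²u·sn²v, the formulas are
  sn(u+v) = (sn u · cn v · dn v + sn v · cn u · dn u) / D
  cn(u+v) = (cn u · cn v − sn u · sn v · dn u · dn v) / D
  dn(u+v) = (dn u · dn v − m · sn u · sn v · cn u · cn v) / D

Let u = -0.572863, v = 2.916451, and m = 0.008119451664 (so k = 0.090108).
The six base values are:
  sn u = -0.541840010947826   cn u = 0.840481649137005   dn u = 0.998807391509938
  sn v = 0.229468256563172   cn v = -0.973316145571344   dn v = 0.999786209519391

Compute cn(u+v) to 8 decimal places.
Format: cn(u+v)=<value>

cn(u+v)=-0.69398122

m = k² = 0.008119451664
D = 1 − m·sn²u·sn²v = 0.9998744796690922
cn(u+v) = (cn u·cn v − sn u·sn v·dn u·dn v)/D = -0.6938941095438543/0.9998744796690922 = -0.6939812182960186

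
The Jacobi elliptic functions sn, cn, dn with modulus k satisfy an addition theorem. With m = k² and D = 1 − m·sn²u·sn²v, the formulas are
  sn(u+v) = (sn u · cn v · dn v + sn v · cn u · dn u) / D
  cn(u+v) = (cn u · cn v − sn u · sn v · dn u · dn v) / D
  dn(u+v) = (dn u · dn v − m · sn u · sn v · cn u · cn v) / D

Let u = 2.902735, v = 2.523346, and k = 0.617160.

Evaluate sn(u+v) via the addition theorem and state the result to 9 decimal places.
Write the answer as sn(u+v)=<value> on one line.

sn u = 0.5744314700744289, cn u = -0.8185526777111724, dn u = 0.9350499004628124
sn v = 0.8152845357724633, cn v = -0.5790605544589262, dn v = 0.8641926891357987
m = k² = 0.3808864656
D = 1 − m·sn²u·sn²v = 0.9164607831820244
sn(u+v) = (sn u·cn v·dn v + sn v·cn u·dn u)/D = -0.9114656115108557/0.9164607831820244 = -0.9945494976295385

sn(u+v)=-0.994549498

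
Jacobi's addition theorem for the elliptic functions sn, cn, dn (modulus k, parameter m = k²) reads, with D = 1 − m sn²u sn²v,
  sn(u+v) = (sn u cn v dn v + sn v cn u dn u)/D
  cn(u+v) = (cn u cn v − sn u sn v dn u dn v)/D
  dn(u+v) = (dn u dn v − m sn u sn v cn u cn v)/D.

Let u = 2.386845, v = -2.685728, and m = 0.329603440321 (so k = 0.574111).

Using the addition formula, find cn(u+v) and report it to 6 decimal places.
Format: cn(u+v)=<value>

sn u = 0.8533124478057, cn u = -0.5213999102606793, dn u = 0.8717808484529283
sn v = -0.6851166763418974, cn v = -0.728433346160259, dn v = 0.9193960709307527
m = k² = 0.329603440321
D = 1 − m·sn²u·sn²v = 0.8873485008477384
cn(u+v) = (cn u·cn v − sn u·sn v·dn u·dn v)/D = 0.8483838289311926/0.8873485008477384 = 0.9560886485080885

cn(u+v)=0.956089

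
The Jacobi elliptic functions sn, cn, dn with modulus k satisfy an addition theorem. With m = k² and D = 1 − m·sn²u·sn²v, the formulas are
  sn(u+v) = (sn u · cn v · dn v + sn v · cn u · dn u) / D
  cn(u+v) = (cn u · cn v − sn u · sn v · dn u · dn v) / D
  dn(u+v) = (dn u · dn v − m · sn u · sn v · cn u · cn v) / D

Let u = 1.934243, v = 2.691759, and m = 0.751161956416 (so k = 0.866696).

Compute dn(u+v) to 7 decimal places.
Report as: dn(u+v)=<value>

sn u = 0.9936646438697945, cn u = 0.1123858332847801, dn u = 0.5082574656653876
sn v = 0.9623209812977495, cn v = -0.2719160329111479, dn v = 0.5517043623312389
m = k² = 0.751161956416
D = 1 − m·sn²u·sn²v = 0.313163813367894
dn(u+v) = (dn u·dn v − m·sn u·sn v·cn u·cn v)/D = 0.3023581256997188/0.313163813367894 = 0.9654950948771303

dn(u+v)=0.9654951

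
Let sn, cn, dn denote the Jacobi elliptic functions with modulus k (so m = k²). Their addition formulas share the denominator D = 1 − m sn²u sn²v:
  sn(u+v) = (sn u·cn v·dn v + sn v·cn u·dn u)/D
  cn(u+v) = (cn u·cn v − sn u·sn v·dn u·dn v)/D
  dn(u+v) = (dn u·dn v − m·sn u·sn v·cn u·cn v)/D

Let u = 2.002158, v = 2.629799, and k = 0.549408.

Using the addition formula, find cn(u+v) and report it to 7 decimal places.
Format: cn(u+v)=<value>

sn u = 0.9711130473211695, cn u = -0.2386198845917751, dn u = 0.8457765508347417
sn v = 0.7015650086019187, cn v = -0.7126054579536911, dn v = 0.9227306334159966
m = k² = 0.301849150464
D = 1 − m·sn²u·sn²v = 0.8598912120953333
cn(u+v) = (cn u·cn v − sn u·sn v·dn u·dn v)/D = -0.3616601606600748/0.8598912120953333 = -0.4205882739268869

cn(u+v)=-0.4205883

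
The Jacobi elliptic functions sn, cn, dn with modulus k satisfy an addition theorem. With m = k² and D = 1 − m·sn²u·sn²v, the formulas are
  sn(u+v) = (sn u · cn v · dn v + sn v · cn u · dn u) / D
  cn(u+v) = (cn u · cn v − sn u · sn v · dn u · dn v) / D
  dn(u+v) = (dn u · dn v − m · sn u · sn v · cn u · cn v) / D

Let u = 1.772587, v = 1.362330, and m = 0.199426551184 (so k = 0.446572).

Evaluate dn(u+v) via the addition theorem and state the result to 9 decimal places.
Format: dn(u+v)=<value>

sn u = 0.9948659087695926, cn u = -0.1012018950813311, dn u = 0.8958883526243724
sn v = 0.9646951184735851, cn v = 0.2633691864915779, dn v = 0.9024446454914042
m = k² = 0.199426551184
D = 1 − m·sn²u·sn²v = 0.8163071557158554
dn(u+v) = (dn u·dn v − m·sn u·sn v·cn u·cn v)/D = 0.8135910683773854/0.8163071557158554 = 0.9966727140397438

dn(u+v)=0.996672714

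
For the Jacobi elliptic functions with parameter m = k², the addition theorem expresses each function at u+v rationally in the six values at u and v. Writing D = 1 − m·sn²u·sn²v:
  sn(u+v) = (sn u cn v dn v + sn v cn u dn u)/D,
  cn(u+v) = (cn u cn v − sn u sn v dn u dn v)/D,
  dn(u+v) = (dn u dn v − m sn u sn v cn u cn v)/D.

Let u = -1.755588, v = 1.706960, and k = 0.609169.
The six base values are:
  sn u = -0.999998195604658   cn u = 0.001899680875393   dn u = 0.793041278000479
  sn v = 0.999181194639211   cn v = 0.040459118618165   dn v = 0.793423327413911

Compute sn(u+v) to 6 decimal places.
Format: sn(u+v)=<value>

m = k² = 0.371086870561
D = 1 − m·sn²u·sn²v = 0.6295219134660485
sn(u+v) = (sn u·cn v·dn v + sn v·cn u·dn u)/D = -0.03059585879680493/0.6295219134660485 = -0.04860173751275623

sn(u+v)=-0.048602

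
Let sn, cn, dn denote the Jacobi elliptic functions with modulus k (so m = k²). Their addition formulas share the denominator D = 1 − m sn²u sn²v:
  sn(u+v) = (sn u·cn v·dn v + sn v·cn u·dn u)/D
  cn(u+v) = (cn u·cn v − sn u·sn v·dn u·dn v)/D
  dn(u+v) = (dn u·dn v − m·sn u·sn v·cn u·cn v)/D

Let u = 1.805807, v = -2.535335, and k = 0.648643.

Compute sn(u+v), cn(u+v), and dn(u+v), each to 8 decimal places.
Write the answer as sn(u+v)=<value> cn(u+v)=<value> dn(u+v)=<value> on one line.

sn u = 0.9999462284203943, cn u = -0.01037016238197835, dn u = 0.7611225294263737
sn v = -0.8329771042163759, cn v = -0.5533074586984173, dn v = 0.8414694040079778
m = k² = 0.420737741449
D = 1 − m·sn²u·sn²v = 0.7081021520304257
sn(u+v) = (sn u·cn v·dn v + sn v·cn u·dn u)/D = -0.4589916034426724/0.7081021520304257 = -0.6481997013094101
cn(u+v) = (cn u·cn v − sn u·sn v·dn u·dn v)/D = 0.5391988183214469/0.7081021520304257 = 0.7614703849936592
dn(u+v) = (dn u·dn v − m·sn u·sn v·cn u·cn v)/D = 0.6424721415263264/0.7081021520304257 = 0.9073156177877577

sn(u+v)=-0.64819970 cn(u+v)=0.76147038 dn(u+v)=0.90731562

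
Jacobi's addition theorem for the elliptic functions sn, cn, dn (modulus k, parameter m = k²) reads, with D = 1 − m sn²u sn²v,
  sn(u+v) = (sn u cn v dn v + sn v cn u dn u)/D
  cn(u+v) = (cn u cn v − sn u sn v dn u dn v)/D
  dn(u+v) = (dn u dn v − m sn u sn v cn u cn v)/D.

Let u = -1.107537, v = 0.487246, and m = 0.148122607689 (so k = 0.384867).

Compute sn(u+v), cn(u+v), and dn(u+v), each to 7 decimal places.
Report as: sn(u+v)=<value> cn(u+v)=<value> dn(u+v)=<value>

sn u = -0.8825971398373548, cn u = 0.4701300764160071, dn u = 0.9405401586738216
sn v = 0.4657895978228919, cn v = 0.8848955026216308, dn v = 0.9838004505614296
m = k² = 0.148122607689
D = 1 − m·sn²u·sn²v = 0.9749662476491857
sn(u+v) = (sn u·cn v·dn v + sn v·cn u·dn u)/D = -0.5623932083480405/0.9749662476491857 = -0.5768335157284357
cn(u+v) = (cn u·cn v − sn u·sn v·dn u·dn v)/D = 0.7964126212329454/0.9749662476491857 = 0.8168617356275005
dn(u+v) = (dn u·dn v − m·sn u·sn v·cn u·cn v)/D = 0.9506366598585347/0.9749662476491857 = 0.9750457127625557

sn(u+v)=-0.5768335 cn(u+v)=0.8168617 dn(u+v)=0.9750457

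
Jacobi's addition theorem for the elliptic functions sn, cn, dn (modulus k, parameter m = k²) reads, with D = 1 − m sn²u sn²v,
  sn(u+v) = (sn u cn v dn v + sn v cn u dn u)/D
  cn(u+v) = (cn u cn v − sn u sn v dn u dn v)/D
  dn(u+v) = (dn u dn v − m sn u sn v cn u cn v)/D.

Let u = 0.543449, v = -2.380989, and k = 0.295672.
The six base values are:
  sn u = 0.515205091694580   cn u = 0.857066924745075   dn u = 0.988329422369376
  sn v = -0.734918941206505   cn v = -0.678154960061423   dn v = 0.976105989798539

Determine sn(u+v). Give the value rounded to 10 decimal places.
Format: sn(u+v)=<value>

sn(u+v)=-0.9757940564

m = k² = 0.087421931584
D = 1 − m·sn²u·sn²v = 0.987466869197726
sn(u+v) = (sn u·cn v·dn v + sn v·cn u·dn u)/D = -0.9635643018142007/0.987466869197726 = -0.9757940563586249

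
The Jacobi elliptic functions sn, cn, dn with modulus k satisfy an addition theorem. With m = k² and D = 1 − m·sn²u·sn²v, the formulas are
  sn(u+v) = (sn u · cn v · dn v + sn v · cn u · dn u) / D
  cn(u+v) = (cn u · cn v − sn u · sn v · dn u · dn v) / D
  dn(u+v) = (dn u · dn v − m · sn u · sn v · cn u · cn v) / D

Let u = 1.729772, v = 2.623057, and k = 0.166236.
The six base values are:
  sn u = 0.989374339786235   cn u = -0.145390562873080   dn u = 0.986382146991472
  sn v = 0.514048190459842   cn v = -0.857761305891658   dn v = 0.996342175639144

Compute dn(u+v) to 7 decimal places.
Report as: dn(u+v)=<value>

dn(u+v)=0.9880841

m = k² = 0.027634407696
D = 1 − m·sn²u·sn²v = 0.9928520893564492
dn(u+v) = (dn u·dn v − m·sn u·sn v·cn u·cn v)/D = 0.9810213951174786/0.9928520893564492 = 0.9880841322027744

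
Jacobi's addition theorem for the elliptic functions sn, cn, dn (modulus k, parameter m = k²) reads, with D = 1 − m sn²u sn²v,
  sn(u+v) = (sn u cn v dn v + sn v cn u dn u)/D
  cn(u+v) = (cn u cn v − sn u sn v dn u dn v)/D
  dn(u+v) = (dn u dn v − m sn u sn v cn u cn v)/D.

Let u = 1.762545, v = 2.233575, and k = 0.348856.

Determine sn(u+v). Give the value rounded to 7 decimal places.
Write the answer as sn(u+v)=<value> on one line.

sn u = 0.991351443870553, cn u = -0.1312338170433588, dn u = 0.9382939069017526
sn v = 0.8380624912092462, cn v = -0.5455742486849542, dn v = 0.9563073779558003
m = k² = 0.121700508736
D = 1 − m·sn²u·sn²v = 0.9159958991320079
sn(u+v) = (sn u·cn v·dn v + sn v·cn u·dn u)/D = -0.6204199817792611/0.9159958991320079 = -0.677317422891486

sn(u+v)=-0.6773174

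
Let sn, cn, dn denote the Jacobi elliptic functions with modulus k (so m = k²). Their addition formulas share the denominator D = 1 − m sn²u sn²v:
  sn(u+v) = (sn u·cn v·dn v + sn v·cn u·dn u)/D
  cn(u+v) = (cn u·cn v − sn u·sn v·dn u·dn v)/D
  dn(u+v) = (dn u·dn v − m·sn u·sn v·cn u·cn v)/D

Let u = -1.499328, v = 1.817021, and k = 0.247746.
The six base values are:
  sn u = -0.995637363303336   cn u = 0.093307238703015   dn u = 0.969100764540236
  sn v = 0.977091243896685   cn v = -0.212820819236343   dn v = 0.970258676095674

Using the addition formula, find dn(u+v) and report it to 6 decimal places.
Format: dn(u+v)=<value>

dn(u+v)=0.997007

m = k² = 0.061378080516
D = 1 − m·sn²u·sn²v = 0.9419120677203429
dn(u+v) = (dn u·dn v − m·sn u·sn v·cn u·cn v)/D = 0.9390927132354208/0.9419120677203429 = 0.9970067752802598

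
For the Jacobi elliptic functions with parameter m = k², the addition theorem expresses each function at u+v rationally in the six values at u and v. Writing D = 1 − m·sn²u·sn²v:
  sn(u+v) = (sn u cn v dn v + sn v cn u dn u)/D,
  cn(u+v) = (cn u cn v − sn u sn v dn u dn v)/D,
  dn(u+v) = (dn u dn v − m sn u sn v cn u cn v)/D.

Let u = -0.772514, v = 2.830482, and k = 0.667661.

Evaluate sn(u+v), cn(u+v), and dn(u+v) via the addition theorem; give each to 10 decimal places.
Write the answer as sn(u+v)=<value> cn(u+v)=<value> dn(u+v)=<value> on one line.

sn u = -0.6760174976294674, cn u = 0.7368855697452577, dn u = 0.8923467428435615
sn v = 0.687961788970808, cn v = -0.7257469096841442, dn v = 0.8882681516374208
m = k² = 0.445771210921
D = 1 − m·sn²u·sn²v = 0.9035823536551869
sn(u+v) = (sn u·cn v·dn v + sn v·cn u·dn u)/D = 0.8881743888199809/0.9035823536551869 = 0.9829479130785618
cn(u+v) = (cn u·cn v − sn u·sn v·dn u·dn v)/D = -0.1661545210979844/0.9035823536551869 = -0.183884203167374
dn(u+v) = (dn u·dn v − m·sn u·sn v·cn u·cn v)/D = 0.6817717951841058/0.9035823536551869 = 0.7545209270922466

sn(u+v)=0.9829479131 cn(u+v)=-0.1838842032 dn(u+v)=0.7545209271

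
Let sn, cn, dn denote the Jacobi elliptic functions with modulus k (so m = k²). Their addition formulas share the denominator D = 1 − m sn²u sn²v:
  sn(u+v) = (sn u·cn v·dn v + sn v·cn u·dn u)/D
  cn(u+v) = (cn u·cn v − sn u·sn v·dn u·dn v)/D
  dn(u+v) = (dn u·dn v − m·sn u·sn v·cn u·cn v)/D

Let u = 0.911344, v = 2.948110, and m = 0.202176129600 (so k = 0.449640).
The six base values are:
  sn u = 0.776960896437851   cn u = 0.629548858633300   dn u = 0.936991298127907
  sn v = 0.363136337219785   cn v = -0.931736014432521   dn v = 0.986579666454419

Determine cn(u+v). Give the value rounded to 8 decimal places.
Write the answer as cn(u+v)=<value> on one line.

m = k² = 0.2021761296
D = 1 − m·sn²u·sn²v = 0.9839058657619351
cn(u+v) = (cn u·cn v − sn u·sn v·dn u·dn v)/D = -0.8473907607858938/0.9839058657619351 = -0.8612518638962232

cn(u+v)=-0.86125186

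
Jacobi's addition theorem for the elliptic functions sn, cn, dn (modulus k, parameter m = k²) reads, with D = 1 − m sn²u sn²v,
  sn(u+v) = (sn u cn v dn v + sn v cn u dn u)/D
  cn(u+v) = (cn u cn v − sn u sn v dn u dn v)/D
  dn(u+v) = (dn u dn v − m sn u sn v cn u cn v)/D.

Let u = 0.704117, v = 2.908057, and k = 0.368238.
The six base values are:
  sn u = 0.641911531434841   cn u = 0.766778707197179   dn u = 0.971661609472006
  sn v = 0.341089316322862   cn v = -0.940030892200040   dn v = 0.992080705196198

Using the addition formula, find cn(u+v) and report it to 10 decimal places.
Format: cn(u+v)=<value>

m = k² = 0.135599224644
D = 1 − m·sn²u·sn²v = 0.9934995444285924
cn(u+v) = (cn u·cn v − sn u·sn v·dn u·dn v)/D = -0.9318553842875837/0.9934995444285924 = -0.937952502860519

cn(u+v)=-0.9379525029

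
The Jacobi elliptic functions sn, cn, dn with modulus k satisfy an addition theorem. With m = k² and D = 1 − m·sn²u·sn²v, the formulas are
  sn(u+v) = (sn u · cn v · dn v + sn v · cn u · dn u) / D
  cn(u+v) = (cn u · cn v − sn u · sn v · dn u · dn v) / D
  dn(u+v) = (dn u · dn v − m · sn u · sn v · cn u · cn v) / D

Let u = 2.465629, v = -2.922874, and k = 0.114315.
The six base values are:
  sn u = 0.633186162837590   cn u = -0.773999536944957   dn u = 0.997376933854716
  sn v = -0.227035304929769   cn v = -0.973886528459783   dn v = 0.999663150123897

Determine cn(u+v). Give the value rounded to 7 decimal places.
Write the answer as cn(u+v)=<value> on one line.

cn(u+v)=0.8973603

m = k² = 0.013067919225
D = 1 − m·sn²u·sn²v = 0.9997299426096934
cn(u+v) = (cn u·cn v − sn u·sn v·dn u·dn v)/D = 0.8971179580977283/0.9997299426096934 = 0.8973602968776679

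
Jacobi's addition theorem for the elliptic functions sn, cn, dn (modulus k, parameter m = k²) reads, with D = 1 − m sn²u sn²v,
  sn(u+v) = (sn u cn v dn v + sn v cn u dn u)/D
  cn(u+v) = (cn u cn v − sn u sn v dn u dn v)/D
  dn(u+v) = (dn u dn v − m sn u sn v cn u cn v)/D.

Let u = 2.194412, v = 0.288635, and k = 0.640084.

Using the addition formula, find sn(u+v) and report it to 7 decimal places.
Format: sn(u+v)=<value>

sn(u+v)=0.8504984

sn u = 0.9496622929739746, cn u = -0.3132754846830707, dn u = 0.7940414323046344
sn v = 0.283097999865256, cn v = 0.9590909875878782, dn v = 0.9834450692870077
m = k² = 0.409707527056
D = 1 − m·sn²u·sn²v = 0.9703867595103362
sn(u+v) = (sn u·cn v·dn v + sn v·cn u·dn u)/D = 0.8253124287924551/0.9703867595103362 = 0.8504984437431044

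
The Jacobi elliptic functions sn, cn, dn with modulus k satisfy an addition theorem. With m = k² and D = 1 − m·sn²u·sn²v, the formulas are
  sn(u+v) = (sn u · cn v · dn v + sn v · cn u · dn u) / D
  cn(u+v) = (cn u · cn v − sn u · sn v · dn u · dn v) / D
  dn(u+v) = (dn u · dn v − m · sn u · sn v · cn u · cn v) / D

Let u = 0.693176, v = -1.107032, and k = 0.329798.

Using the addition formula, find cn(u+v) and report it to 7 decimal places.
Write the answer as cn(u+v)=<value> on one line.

cn(u+v)=0.9160752

sn u = 0.6347627817487976, cn u = 0.7727070666860297, dn u = 0.9778421655494207
sn v = -0.8856187162424201, cn v = 0.4644130590768608, dn v = 0.9563953314436413
m = k² = 0.108766720804
D = 1 − m·sn²u·sn²v = 0.9656273894906258
cn(u+v) = (cn u·cn v − sn u·sn v·dn u·dn v)/D = 0.8845872969442565/0.9656273894906258 = 0.9160751927416657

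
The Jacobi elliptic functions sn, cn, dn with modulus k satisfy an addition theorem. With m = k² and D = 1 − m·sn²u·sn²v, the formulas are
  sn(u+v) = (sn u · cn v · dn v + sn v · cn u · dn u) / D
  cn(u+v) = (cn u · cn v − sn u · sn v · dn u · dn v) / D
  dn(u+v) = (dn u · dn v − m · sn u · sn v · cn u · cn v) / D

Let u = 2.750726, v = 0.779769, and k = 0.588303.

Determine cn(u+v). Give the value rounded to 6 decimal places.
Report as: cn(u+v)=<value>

cn(u+v)=-0.998909

sn u = 0.6539165075205809, cn u = -0.756566719590603, dn u = 0.9230412273671195
sn v = 0.685794410499924, cn v = 0.7277953191159323, dn v = 0.9149995280539642
m = k² = 0.346100419809
D = 1 − m·sn²u·sn²v = 0.9303959340167166
cn(u+v) = (cn u·cn v − sn u·sn v·dn u·dn v)/D = -0.9293805744471121/0.9303959340167166 = -0.9989086801301668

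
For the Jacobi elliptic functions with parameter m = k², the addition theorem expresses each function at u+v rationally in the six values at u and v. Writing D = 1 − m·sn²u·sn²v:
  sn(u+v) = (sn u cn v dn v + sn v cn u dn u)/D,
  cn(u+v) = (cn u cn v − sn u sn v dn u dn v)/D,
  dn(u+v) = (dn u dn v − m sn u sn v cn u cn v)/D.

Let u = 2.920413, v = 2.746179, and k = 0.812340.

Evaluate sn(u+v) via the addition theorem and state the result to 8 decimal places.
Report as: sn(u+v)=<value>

sn u = 0.8417820537212204, cn u = -0.5398175377225942, dn u = 0.7296570849810642
sn v = 0.9015559835849842, cn v = -0.4326624648176818, dn v = 0.6809068960646192
m = k² = 0.6598962756
D = 1 − m·sn²u·sn²v = 0.6199327900749037
sn(u+v) = (sn u·cn v·dn v + sn v·cn u·dn u)/D = -0.6030977924667051/0.6199327900749037 = -0.9728438342386043

sn(u+v)=-0.97284383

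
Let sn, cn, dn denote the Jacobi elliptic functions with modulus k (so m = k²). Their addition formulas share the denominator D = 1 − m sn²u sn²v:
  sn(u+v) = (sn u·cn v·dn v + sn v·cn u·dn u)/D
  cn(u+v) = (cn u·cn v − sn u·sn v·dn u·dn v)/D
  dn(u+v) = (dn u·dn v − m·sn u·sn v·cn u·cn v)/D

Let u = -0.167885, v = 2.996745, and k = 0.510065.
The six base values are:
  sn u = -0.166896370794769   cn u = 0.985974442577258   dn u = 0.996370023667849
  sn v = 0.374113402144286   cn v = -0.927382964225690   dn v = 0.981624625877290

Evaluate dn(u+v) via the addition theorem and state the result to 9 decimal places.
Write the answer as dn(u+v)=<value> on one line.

m = k² = 0.260166304225
D = 1 − m·sn²u·sn²v = 0.9989857351696161
dn(u+v) = (dn u·dn v − m·sn u·sn v·cn u·cn v)/D = 0.9632079482319676/0.9989857351696161 = 0.9641858880681877

dn(u+v)=0.964185888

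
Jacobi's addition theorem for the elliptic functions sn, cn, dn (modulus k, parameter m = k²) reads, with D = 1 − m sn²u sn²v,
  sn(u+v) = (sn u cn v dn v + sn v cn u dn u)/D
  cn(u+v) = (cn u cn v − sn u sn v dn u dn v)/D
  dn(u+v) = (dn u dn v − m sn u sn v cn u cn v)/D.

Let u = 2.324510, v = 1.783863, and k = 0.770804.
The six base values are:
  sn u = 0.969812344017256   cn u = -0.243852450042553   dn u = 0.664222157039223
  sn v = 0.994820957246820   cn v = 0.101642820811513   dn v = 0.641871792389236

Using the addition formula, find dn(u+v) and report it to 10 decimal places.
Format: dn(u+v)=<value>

m = k² = 0.594138806416
D = 1 − m·sn²u·sn²v = 0.4469642758966908
dn(u+v) = (dn u·dn v − m·sn u·sn v·cn u·cn v)/D = 0.4405531863427868/0.4469642758966908 = 0.9856563714380927

dn(u+v)=0.9856563714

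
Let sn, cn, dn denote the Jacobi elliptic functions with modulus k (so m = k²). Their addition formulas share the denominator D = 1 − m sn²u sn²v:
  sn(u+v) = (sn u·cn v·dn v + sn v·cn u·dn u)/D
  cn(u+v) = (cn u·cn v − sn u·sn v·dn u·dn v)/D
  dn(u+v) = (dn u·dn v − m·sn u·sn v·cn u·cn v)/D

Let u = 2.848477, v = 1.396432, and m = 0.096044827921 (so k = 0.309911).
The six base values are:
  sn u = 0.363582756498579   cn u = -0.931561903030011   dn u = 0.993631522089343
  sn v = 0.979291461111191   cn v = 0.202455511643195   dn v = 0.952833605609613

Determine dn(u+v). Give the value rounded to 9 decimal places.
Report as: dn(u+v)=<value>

m = k² = 0.096044827921
D = 1 − m·sn²u·sn²v = 0.9878240046369611
dn(u+v) = (dn u·dn v − m·sn u·sn v·cn u·cn v)/D = 0.9532150727447567/0.9878240046369611 = 0.9649644757267023

dn(u+v)=0.964964476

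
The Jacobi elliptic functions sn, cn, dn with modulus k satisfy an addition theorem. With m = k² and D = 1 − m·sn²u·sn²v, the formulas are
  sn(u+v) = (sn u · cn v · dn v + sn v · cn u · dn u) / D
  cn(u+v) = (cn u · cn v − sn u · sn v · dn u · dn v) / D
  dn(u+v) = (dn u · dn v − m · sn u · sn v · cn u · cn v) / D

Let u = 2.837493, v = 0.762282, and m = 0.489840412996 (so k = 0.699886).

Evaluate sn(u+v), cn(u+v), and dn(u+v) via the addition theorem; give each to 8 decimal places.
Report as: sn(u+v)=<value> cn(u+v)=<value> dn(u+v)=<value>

sn u = 0.7243636424845704, cn u = -0.6894180977073966, dn u = 0.8619625393939783
sn v = 0.6671310275828008, cn v = 0.744940394955406, dn v = 0.8843018491994104
m = k² = 0.489840412996
D = 1 − m·sn²u·sn²v = 0.8856094416368614
sn(u+v) = (sn u·cn v·dn v + sn v·cn u·dn u)/D = 0.08073179001585898/0.8856094416368614 = 0.09115958595319781
cn(u+v) = (cn u·cn v − sn u·sn v·dn u·dn v)/D = -0.8819220267105186/0.8856094416368614 = -0.9958362967319687
dn(u+v) = (dn u·dn v − m·sn u·sn v·cn u·cn v)/D = 0.8838051190753072/0.8856094416368614 = 0.9979626204546563

sn(u+v)=0.09115959 cn(u+v)=-0.99583630 dn(u+v)=0.99796262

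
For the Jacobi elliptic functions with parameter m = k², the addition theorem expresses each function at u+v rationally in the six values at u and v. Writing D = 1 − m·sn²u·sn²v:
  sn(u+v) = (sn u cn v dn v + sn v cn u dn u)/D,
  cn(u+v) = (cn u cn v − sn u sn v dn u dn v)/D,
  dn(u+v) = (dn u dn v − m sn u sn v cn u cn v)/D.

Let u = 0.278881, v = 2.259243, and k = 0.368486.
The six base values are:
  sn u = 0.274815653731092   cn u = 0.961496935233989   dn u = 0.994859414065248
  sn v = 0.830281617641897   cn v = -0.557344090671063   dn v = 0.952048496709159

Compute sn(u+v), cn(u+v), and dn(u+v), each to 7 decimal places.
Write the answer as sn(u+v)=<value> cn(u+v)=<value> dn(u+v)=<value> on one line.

sn(u+v)=0.6530034 cn(u+v)=-0.7573550 dn(u+v)=0.9706188

m = k² = 0.135781932196
D = 1 − m·sn²u·sn²v = 0.9929307105550359
sn(u+v) = (sn u·cn v·dn v + sn v·cn u·dn u)/D = 0.6483871345280074/0.9929307105550359 = 0.6530034046036979
cn(u+v) = (cn u·cn v − sn u·sn v·dn u·dn v)/D = -0.7520010104660021/0.9929307105550359 = -0.7573549719754794
dn(u+v) = (dn u·dn v − m·sn u·sn v·cn u·cn v)/D = 0.9637571653603562/0.9929307105550359 = 0.9706187502465584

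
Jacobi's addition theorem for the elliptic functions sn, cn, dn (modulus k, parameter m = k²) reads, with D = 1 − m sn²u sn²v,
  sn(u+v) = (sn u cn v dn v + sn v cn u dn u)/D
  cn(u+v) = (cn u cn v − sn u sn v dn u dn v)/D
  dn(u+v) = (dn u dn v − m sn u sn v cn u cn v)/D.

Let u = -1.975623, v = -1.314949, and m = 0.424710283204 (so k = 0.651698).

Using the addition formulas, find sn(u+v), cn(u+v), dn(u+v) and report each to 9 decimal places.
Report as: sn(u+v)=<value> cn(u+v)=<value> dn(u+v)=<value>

sn(u+v)=-0.293298355 cn(u+v)=-0.956020960 dn(u+v)=0.981562405

sn u = -0.990593099705365, cn u = -0.1368404575267011, dn u = 0.7637031811219565
sn v = -0.9323410241965503, cn v = 0.3615801634494454, dn v = 0.7942395295910246
m = k² = 0.424710283204
D = 1 − m·sn²u·sn²v = 0.6377295074545914
sn(u+v) = (sn u·cn v·dn v + sn v·cn u·dn u)/D = -0.1870450153422131/0.6377295074545914 = -0.2932983547974395
cn(u+v) = (cn u·cn v − sn u·sn v·dn u·dn v)/D = -0.6096827756414864/0.6377295074545914 = -0.9560209595365131
dn(u+v) = (dn u·dn v − m·sn u·sn v·cn u·cn v)/D = 0.6259713089377512/0.6377295074545914 = 0.9815624047822854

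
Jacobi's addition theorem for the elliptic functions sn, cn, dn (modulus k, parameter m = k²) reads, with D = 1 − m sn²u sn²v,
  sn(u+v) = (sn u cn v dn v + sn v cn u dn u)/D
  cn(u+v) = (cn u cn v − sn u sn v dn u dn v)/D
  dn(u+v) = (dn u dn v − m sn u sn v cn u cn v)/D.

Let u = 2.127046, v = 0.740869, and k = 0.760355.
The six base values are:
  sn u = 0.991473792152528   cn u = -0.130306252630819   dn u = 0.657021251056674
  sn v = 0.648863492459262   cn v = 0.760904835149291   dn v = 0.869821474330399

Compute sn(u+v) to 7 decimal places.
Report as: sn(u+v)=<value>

m = k² = 0.578139726025
D = 1 − m·sn²u·sn²v = 0.7607224409589104
sn(u+v) = (sn u·cn v·dn v + sn v·cn u·dn u)/D = 0.6006564990279925/0.7607224409589104 = 0.7895869330091661

sn(u+v)=0.7895869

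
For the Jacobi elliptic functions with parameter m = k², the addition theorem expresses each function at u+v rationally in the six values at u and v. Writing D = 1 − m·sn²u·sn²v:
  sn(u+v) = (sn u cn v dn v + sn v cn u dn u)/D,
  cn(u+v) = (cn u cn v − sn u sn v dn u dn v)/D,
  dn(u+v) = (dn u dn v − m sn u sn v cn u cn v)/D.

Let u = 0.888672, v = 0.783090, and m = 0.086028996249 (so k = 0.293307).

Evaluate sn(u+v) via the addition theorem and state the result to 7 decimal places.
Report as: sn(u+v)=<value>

sn(u+v)=0.9980432

sn u = 0.7707999429663614, cn u = 0.6370772699783395, dn u = 0.9741085016085034
sn v = 0.7011505005672773, cn v = 0.7130133067161204, dn v = 0.978625112590615
m = k² = 0.086028996249
D = 1 − m·sn²u·sn²v = 0.9748724179195604
sn(u+v) = (sn u·cn v·dn v + sn v·cn u·dn u)/D = 0.972964828402597/0.9748724179195604 = 0.9980432418828359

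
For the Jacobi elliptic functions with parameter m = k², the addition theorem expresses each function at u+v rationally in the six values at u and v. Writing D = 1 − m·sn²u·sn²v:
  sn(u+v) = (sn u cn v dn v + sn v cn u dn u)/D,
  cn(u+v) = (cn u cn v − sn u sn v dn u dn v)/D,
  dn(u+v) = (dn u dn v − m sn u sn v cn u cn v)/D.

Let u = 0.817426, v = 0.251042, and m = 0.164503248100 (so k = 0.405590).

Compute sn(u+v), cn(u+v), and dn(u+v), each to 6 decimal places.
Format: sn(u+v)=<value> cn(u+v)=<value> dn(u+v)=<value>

sn(u+v)=0.863378 cn(u+v)=0.504558 dn(u+v)=0.936683

sn u = 0.7203899590505726, cn u = 0.6935692516966956, dn u = 0.9563624395831472
sn v = 0.2479987009247834, cn v = 0.968760364765002, dn v = 0.9949283884907586
m = k² = 0.1645032481
D = 1 − m·sn²u·sn²v = 0.9947494041488003
sn(u+v) = (sn u·cn v·dn v + sn v·cn u·dn u)/D = 0.8588442632388237/0.9947494041488003 = 0.8633775096087947
cn(u+v) = (cn u·cn v − sn u·sn v·dn u·dn v)/D = 0.5019092632699215/0.9947494041488003 = 0.5045584960157896
dn(u+v) = (dn u·dn v − m·sn u·sn v·cn u·cn v)/D = 0.9317652953636587/0.9947494041488003 = 0.9366834415557789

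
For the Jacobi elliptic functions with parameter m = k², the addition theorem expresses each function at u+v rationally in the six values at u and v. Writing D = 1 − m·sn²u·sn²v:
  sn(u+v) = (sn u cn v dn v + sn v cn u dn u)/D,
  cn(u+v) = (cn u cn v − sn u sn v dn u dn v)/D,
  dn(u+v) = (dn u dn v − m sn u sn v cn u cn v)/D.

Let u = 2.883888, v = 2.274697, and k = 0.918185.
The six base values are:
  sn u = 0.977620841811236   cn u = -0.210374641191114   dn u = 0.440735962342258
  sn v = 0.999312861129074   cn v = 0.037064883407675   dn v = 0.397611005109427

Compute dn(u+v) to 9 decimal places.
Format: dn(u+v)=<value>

dn(u+v)=0.929915336

m = k² = 0.843063694225
D = 1 − m·sn²u·sn²v = 0.1953551348381191
dn(u+v) = (dn u·dn v − m·sn u·sn v·cn u·cn v)/D = 0.1816637357570717/0.1953551348381191 = 0.9299153355124617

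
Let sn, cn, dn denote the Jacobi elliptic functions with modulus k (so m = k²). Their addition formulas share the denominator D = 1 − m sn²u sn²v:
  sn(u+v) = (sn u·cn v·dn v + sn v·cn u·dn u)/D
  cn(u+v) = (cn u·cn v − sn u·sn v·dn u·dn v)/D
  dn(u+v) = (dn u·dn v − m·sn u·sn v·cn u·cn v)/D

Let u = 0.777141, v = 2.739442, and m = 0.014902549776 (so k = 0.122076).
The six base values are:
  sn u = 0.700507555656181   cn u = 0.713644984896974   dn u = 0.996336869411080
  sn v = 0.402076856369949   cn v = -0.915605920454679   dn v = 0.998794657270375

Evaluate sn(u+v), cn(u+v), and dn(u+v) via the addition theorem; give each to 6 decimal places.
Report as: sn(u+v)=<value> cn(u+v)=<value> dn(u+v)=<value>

sn(u+v)=-0.355147 cn(u+v)=-0.934811 dn(u+v)=0.999060

m = k² = 0.014902549776
D = 1 − m·sn²u·sn²v = 0.9988177634538627
sn(u+v) = (sn u·cn v·dn v + sn v·cn u·dn u)/D = -0.3547267389599027/0.9988177634538627 = -0.3551466062570565
cn(u+v) = (cn u·cn v − sn u·sn v·dn u·dn v)/D = -0.9337054488744561/0.9988177634538627 = -0.934810616148584
dn(u+v) = (dn u·dn v − m·sn u·sn v·cn u·cn v)/D = 0.9978786103358954/0.9988177634538627 = 0.9990597352667019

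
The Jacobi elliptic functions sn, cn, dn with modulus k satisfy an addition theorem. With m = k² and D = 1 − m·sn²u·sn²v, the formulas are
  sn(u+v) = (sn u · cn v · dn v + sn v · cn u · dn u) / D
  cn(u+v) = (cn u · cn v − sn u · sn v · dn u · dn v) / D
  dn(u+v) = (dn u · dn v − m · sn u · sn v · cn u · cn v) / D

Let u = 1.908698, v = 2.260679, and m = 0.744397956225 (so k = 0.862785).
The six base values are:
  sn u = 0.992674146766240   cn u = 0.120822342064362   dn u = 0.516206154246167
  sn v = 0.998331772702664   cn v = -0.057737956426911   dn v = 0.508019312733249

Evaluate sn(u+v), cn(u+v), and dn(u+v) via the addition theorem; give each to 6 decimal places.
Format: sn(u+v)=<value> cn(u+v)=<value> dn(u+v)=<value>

sn(u+v)=0.123266 cn(u+v)=-0.992374 dn(u+v)=0.994329

m = k² = 0.744397956225
D = 1 − m·sn²u·sn²v = 0.2689141458408985
sn(u+v) = (sn u·cn v·dn v + sn v·cn u·dn u)/D = 0.03314807544317587/0.2689141458408985 = 0.1232663880121343
cn(u+v) = (cn u·cn v − sn u·sn v·dn u·dn v)/D = -0.2668633038237995/0.2689141458408985 = -0.9923736179415704
dn(u+v) = (dn u·dn v − m·sn u·sn v·cn u·cn v)/D = 0.2673889996826926/0.2689141458408985 = 0.9943285015615795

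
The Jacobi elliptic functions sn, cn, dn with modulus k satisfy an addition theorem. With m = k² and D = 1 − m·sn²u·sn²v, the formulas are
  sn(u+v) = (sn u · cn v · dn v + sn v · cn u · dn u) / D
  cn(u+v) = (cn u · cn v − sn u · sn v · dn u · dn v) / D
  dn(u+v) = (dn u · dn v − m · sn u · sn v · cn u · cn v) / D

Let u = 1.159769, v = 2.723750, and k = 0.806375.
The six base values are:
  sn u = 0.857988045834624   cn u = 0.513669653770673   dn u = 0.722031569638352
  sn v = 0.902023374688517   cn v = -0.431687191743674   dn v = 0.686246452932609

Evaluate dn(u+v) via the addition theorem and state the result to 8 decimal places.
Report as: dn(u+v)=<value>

m = k² = 0.650240640625
D = 1 − m·sn²u·sn²v = 0.610531652946779
dn(u+v) = (dn u·dn v − m·sn u·sn v·cn u·cn v)/D = 0.6070818434971709/0.610531652946779 = 0.9943494994355208

dn(u+v)=0.99434950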